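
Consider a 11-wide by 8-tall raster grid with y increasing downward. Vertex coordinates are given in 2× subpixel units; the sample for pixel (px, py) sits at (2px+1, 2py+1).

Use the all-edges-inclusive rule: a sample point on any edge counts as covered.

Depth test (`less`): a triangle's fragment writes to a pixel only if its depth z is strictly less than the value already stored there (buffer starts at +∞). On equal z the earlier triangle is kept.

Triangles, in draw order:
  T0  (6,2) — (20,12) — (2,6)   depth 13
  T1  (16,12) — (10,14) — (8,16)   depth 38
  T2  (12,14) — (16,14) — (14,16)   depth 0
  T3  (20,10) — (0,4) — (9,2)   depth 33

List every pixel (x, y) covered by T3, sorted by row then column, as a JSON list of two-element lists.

T0:
  2·area = 96
  edge (6, 2)→(20, 12): d=(14,10) inclusive
  edge (20, 12)→(2, 6): d=(-18,-6) inclusive
  edge (2, 6)→(6, 2): d=(4,-4) inclusive
    (3,0)@(7, 1): e=[-24,120,0] → ·  [on edge]
    (2,1)@(5, 3): e=[24,72,0] → #  [on edge]
    (3,1)@(7, 3): e=[4,84,8] → #
    (4,1)@(9, 3): e=[-16,96,16] → ·
    (1,2)@(3, 5): e=[72,24,0] → #  [on edge]
    (4,2)@(9, 5): e=[12,60,24] → #
    (5,2)@(11, 5): e=[-8,72,32] → ·
    (0,3)@(1, 7): e=[120,-24,0] → ·  [on edge]
    (1,3)@(3, 7): e=[100,-12,8] → ·
    (2,3)@(5, 7): e=[80,0,16] → #  [on edge]
    (5,3)@(11, 7): e=[20,36,40] → #
    (6,3)@(13, 7): e=[0,48,48] → #  [on edge]
    (5,4)@(11, 9): e=[48,0,48] → #  [on edge]
    (8,5)@(17, 11): e=[16,0,80] → #  [on edge]
  covered (15 px):
    · · · · · · · · · · ·
    · · # # · · · · · · ·
    · # # # # · · · · · ·
    · · # # # # # · · · ·
    · · · · · # # # · · ·
    · · · · · · · · # · ·
    · · · · · · · · · · ·
    · · · · · · · · · · ·
T1:
  2·area = 8  (B↔C swapped to make it positive)
  edge (16, 12)→(8, 16): d=(-8,4) inclusive
  edge (8, 16)→(10, 14): d=(2,-2) inclusive
  edge (10, 14)→(16, 12): d=(6,-2) inclusive
    (10,1)@(21, 3): e=[52,0,-44] → ·  [on edge]
    (9,2)@(19, 5): e=[44,0,-36] → ·  [on edge]
    (8,3)@(17, 7): e=[36,0,-28] → ·  [on edge]
    (7,4)@(15, 9): e=[28,0,-20] → ·  [on edge]
    (6,5)@(13, 11): e=[20,0,-12] → ·  [on edge]
    (9,5)@(19, 11): e=[-4,12,0] → ·  [on edge]
    (5,6)@(11, 13): e=[12,0,-4] → ·  [on edge]
    (6,6)@(13, 13): e=[4,4,0] → #  [on edge]
    (7,6)@(15, 13): e=[-4,8,4] → ·
    (3,7)@(7, 15): e=[12,-4,0] → ·  [on edge]
    (4,7)@(9, 15): e=[4,0,4] → #  [on edge]
    (5,7)@(11, 15): e=[-4,4,8] → ·
  covered (2 px):
    · · · · · · · · · · ·
    · · · · · · · · · · ·
    · · · · · · · · · · ·
    · · · · · · · · · · ·
    · · · · · · · · · · ·
    · · · · · · · · · · ·
    · · · · · · # · · · ·
    · · · · # · · · · · ·
T2:
  2·area = 8
  edge (12, 14)→(16, 14): d=(4,0) inclusive
  edge (16, 14)→(14, 16): d=(-2,2) inclusive
  edge (14, 16)→(12, 14): d=(-2,-2) inclusive
    (0,1)@(1, 3): e=[-44,52,0] → ·  [on edge]
    (1,2)@(3, 5): e=[-36,44,0] → ·  [on edge]
    (2,3)@(5, 7): e=[-28,36,0] → ·  [on edge]
    (3,4)@(7, 9): e=[-20,28,0] → ·  [on edge]
    (10,4)@(21, 9): e=[-20,0,28] → ·  [on edge]
    (4,5)@(9, 11): e=[-12,20,0] → ·  [on edge]
    (9,5)@(19, 11): e=[-12,0,20] → ·  [on edge]
    (5,6)@(11, 13): e=[-4,12,0] → ·  [on edge]
    (8,6)@(17, 13): e=[-4,0,12] → ·  [on edge]
    (6,7)@(13, 15): e=[4,4,0] → #  [on edge]
    (7,7)@(15, 15): e=[4,0,4] → #  [on edge]
    (8,7)@(17, 15): e=[4,-4,8] → ·
  covered (2 px):
    · · · · · · · · · · ·
    · · · · · · · · · · ·
    · · · · · · · · · · ·
    · · · · · · · · · · ·
    · · · · · · · · · · ·
    · · · · · · · · · · ·
    · · · · · · · · · · ·
    · · · · · · # # · · ·
T3:
  2·area = 94
  edge (20, 10)→(0, 4): d=(-20,-6) inclusive
  edge (0, 4)→(9, 2): d=(9,-2) inclusive
  edge (9, 2)→(20, 10): d=(11,8) inclusive
    (2,1)@(5, 3): e=[50,1,43] → #
    (3,1)@(7, 3): e=[62,5,27] → #
    (4,1)@(9, 3): e=[74,9,11] → #
    (5,1)@(11, 3): e=[86,13,-5] → ·
    (2,2)@(5, 5): e=[10,19,65] → #
    (5,2)@(11, 5): e=[46,31,17] → #
    (6,2)@(13, 5): e=[58,35,1] → #
    (7,2)@(15, 5): e=[70,39,-15] → ·
    (2,3)@(5, 7): e=[-30,37,87] → ·
    (3,3)@(7, 7): e=[-18,41,71] → ·
    (4,3)@(9, 7): e=[-6,45,55] → ·
    (5,3)@(11, 7): e=[6,49,39] → #
  covered (12 px):
    · · · · · · · · · · ·
    · · # # # · · · · · ·
    · · # # # # # · · · ·
    · · · · · # # # · · ·
    · · · · · · · · # · ·
    · · · · · · · · · · ·
    · · · · · · · · · · ·
    · · · · · · · · · · ·

Answer: [[2,1],[3,1],[4,1],[2,2],[3,2],[4,2],[5,2],[6,2],[5,3],[6,3],[7,3],[8,4]]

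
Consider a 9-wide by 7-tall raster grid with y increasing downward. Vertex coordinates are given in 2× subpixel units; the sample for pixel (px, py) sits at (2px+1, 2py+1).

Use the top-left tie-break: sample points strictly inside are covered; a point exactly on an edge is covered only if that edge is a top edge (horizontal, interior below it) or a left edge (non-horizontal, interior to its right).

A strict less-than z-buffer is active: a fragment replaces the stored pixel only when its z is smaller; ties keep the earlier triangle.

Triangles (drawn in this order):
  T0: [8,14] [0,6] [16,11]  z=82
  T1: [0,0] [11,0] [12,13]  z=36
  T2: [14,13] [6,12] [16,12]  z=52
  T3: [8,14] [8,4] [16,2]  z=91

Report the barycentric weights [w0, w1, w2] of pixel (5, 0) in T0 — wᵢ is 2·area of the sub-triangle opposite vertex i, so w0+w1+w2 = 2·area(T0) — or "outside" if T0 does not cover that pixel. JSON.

T0:
  2·area = 88
  edge (8, 14)→(0, 6): d=(-8,-8) top-left  bias=+0
  edge (0, 6)→(16, 11): d=(16,5) right/bottom  bias=-1
  edge (16, 11)→(8, 14): d=(-8,3) right/bottom  bias=-1
    (0,3)@(1, 7): e=[0,11,77] → #  [on edge]
    (1,3)@(3, 7): e=[16,1,71] → #
    (2,3)@(5, 7): e=[32,-9,65] → ·
    (0,4)@(1, 9): e=[-16,43,61] → ·
    (1,4)@(3, 9): e=[0,33,55] → #  [on edge]
    (2,4)@(5, 9): e=[16,23,49] → #
    (3,4)@(7, 9): e=[32,13,43] → #
    (4,4)@(9, 9): e=[48,3,37] → #
    (5,4)@(11, 9): e=[64,-7,31] → ·
    (1,5)@(3, 11): e=[-16,65,39] → ·
    (2,5)@(5, 11): e=[0,55,33] → #  [on edge]
    (5,5)@(11, 11): e=[48,25,15] → #
    (3,6)@(7, 13): e=[0,77,11] → #  [on edge]
  covered (14 px):
    · · · · · · · · ·
    · · · · · · · · ·
    · · · · · · · · ·
    # # · · · · · · ·
    · # # # # · · · ·
    · · # # # # # # ·
    · · · # # · · · ·
T1:
  2·area = 143
  edge (0, 0)→(11, 0): d=(11,0) top-left  bias=+0
  edge (11, 0)→(12, 13): d=(1,13) right/bottom  bias=-1
  edge (12, 13)→(0, 0): d=(-12,-13) top-left  bias=+0
    (0,0)@(1, 1): e=[11,131,1] → #
    (1,0)@(3, 1): e=[11,105,27] → #
    (2,0)@(5, 1): e=[11,79,53] → #
    (3,0)@(7, 1): e=[11,53,79] → #
    (4,0)@(9, 1): e=[11,27,105] → #
    (5,0)@(11, 1): e=[11,1,131] → #
    (6,0)@(13, 1): e=[11,-25,157] → ·
    (0,1)@(1, 3): e=[33,133,-23] → ·
    (1,1)@(3, 3): e=[33,107,3] → #
    (6,1)@(13, 3): e=[33,-23,133] → ·
    (1,2)@(3, 5): e=[55,109,-21] → ·
    (2,2)@(5, 5): e=[55,83,5] → #
  covered (21 px):
    # # # # # # · · ·
    · # # # # # · · ·
    · · # # # # · · ·
    · · · # # # · · ·
    · · · · # # · · ·
    · · · · · # · · ·
    · · · · · · · · ·
T2:
  2·area = 10
  edge (14, 13)→(6, 12): d=(-8,-1) top-left  bias=+0
  edge (6, 12)→(16, 12): d=(10,0) top-left  bias=+0
  edge (16, 12)→(14, 13): d=(-2,1) right/bottom  bias=-1
  covered (0 px):
    · · · · · · · · ·
    · · · · · · · · ·
    · · · · · · · · ·
    · · · · · · · · ·
    · · · · · · · · ·
    · · · · · · · · ·
    · · · · · · · · ·
T3:
  2·area = 80
  edge (8, 14)→(8, 4): d=(0,-10) top-left  bias=+0
  edge (8, 4)→(16, 2): d=(8,-2) top-left  bias=+0
  edge (16, 2)→(8, 14): d=(-8,12) right/bottom  bias=-1
    (6,1)@(13, 3): e=[50,2,28] → #
    (7,1)@(15, 3): e=[70,6,4] → #
    (8,1)@(17, 3): e=[90,10,-20] → ·
    (4,2)@(9, 5): e=[10,10,60] → #
    (5,2)@(11, 5): e=[30,14,36] → #
    (7,2)@(15, 5): e=[70,22,-12] → ·
    (4,3)@(9, 7): e=[10,26,44] → #
    (6,3)@(13, 7): e=[50,34,-4] → ·
    (4,4)@(9, 9): e=[10,42,28] → #
    (6,4)@(13, 9): e=[50,50,-20] → ·
    (4,5)@(9, 11): e=[10,58,12] → #
    (5,5)@(11, 11): e=[30,62,-12] → ·
  covered (10 px):
    · · · · · · · · ·
    · · · · · · # # ·
    · · · · # # # · ·
    · · · · # # · · ·
    · · · · # # · · ·
    · · · · # · · · ·
    · · · · · · · · ·

Final: "outside"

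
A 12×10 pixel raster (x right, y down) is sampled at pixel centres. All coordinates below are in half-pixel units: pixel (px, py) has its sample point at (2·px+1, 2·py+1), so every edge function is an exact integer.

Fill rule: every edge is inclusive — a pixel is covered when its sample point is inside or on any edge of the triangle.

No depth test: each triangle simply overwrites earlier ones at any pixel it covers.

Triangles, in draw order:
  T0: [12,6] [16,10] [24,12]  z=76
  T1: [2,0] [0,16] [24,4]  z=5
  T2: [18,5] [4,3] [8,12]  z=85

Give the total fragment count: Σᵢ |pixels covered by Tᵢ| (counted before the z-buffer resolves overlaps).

T0:
  2·area = 24  (B↔C swapped to make it positive)
  edge (12, 6)→(24, 12): d=(12,6) inclusive
  edge (24, 12)→(16, 10): d=(-8,-2) inclusive
  edge (16, 10)→(12, 6): d=(-4,-4) inclusive
    (3,0)@(7, 1): e=[-30,54,0] → ·  [on edge]
    (4,1)@(9, 3): e=[-18,42,0] → ·  [on edge]
    (5,2)@(11, 5): e=[-6,30,0] → ·  [on edge]
    (6,3)@(13, 7): e=[6,18,0] → #  [on edge]
    (7,3)@(15, 7): e=[-6,22,8] → ·
    (6,4)@(13, 9): e=[30,2,-8] → ·
    (7,4)@(15, 9): e=[18,6,0] → #  [on edge]
    (8,4)@(17, 9): e=[6,10,8] → #
    (9,4)@(19, 9): e=[-6,14,16] → ·
    (7,5)@(15, 11): e=[42,-10,-8] → ·
    (8,5)@(17, 11): e=[30,-6,0] → ·  [on edge]
    (10,5)@(21, 11): e=[6,2,16] → #
    (9,6)@(19, 13): e=[42,-18,0] → ·  [on edge]
    (10,7)@(21, 15): e=[54,-30,0] → ·  [on edge]
    (11,8)@(23, 17): e=[66,-42,0] → ·  [on edge]
  covered (4 px):
    · · · · · · · · · · · ·
    · · · · · · · · · · · ·
    · · · · · · · · · · · ·
    · · · · · · # · · · · ·
    · · · · · · · # # · · ·
    · · · · · · · · · · # ·
    · · · · · · · · · · · ·
    · · · · · · · · · · · ·
    · · · · · · · · · · · ·
    · · · · · · · · · · · ·
T1:
  2·area = 360  (B↔C swapped to make it positive)
  edge (2, 0)→(24, 4): d=(22,4) inclusive
  edge (24, 4)→(0, 16): d=(-24,12) inclusive
  edge (0, 16)→(2, 0): d=(2,-16) inclusive
    (1,0)@(3, 1): e=[18,324,18] → #
    (2,0)@(5, 1): e=[10,300,50] → #
    (3,0)@(7, 1): e=[2,276,82] → #
    (4,0)@(9, 1): e=[-6,252,114] → ·
    (1,1)@(3, 3): e=[62,276,22] → #
    (4,1)@(9, 3): e=[38,204,118] → #
    (5,1)@(11, 3): e=[30,180,150] → #
    (6,1)@(13, 3): e=[22,156,182] → #
    (7,1)@(15, 3): e=[14,132,214] → #
    (8,1)@(17, 3): e=[6,108,246] → #
    (9,1)@(19, 3): e=[-2,84,278] → ·
    (1,2)@(3, 5): e=[106,228,26] → #
  covered (45 px):
    · # # # · · · · · · · ·
    · # # # # # # # # · · ·
    · # # # # # # # # # # ·
    · # # # # # # # # · · ·
    # # # # # # # · · · · ·
    # # # # # · · · · · · ·
    # # # · · · · · · · · ·
    # · · · · · · · · · · ·
    · · · · · · · · · · · ·
    · · · · · · · · · · · ·
T2:
  2·area = 118  (B↔C swapped to make it positive)
  edge (18, 5)→(8, 12): d=(-10,7) inclusive
  edge (8, 12)→(4, 3): d=(-4,-9) inclusive
  edge (4, 3)→(18, 5): d=(14,2) inclusive
    (2,2)@(5, 5): e=[91,1,26] → #
    (3,2)@(7, 5): e=[77,19,22] → #
    (4,2)@(9, 5): e=[63,37,18] → #
    (5,2)@(11, 5): e=[49,55,14] → #
    (6,2)@(13, 5): e=[35,73,10] → #
    (7,2)@(15, 5): e=[21,91,6] → #
    (8,2)@(17, 5): e=[7,109,2] → #
    (9,2)@(19, 5): e=[-7,127,-2] → ·
    (2,3)@(5, 7): e=[71,-7,54] → ·
    (3,3)@(7, 7): e=[57,11,50] → #
    (8,3)@(17, 7): e=[-13,101,30] → ·
    (3,4)@(7, 9): e=[37,3,78] → #
  covered (16 px):
    · · · · · · · · · · · ·
    · · · · · · · · · · · ·
    · · # # # # # # # · · ·
    · · · # # # # # · · · ·
    · · · # # # · · · · · ·
    · · · · # · · · · · · ·
    · · · · · · · · · · · ·
    · · · · · · · · · · · ·
    · · · · · · · · · · · ·
    · · · · · · · · · · · ·

Final: 65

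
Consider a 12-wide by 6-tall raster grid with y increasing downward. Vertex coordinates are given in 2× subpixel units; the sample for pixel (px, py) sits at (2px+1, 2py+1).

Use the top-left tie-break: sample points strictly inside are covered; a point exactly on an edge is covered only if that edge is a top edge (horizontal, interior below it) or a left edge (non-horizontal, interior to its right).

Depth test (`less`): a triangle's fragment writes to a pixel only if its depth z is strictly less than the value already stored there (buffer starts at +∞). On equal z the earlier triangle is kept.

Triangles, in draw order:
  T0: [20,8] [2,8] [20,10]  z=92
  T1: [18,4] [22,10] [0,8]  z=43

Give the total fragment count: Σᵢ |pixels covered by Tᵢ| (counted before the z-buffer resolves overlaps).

T0:
  2·area = 36  (B↔C swapped to make it positive)
  edge (20, 8)→(20, 10): d=(0,2) right/bottom  bias=-1
  edge (20, 10)→(2, 8): d=(-18,-2) top-left  bias=+0
  edge (2, 8)→(20, 8): d=(18,0) top-left  bias=+0
    (5,4)@(11, 9): e=[18,0,18] → #  [on edge]
    (6,4)@(13, 9): e=[14,4,18] → #
    (7,4)@(15, 9): e=[10,8,18] → #
    (8,4)@(17, 9): e=[6,12,18] → #
    (9,4)@(19, 9): e=[2,16,18] → #
    (10,4)@(21, 9): e=[-2,20,18] → ·
    (5,5)@(11, 11): e=[18,-36,54] → ·
    (6,5)@(13, 11): e=[14,-32,54] → ·
    (7,5)@(15, 11): e=[10,-28,54] → ·
    (8,5)@(17, 11): e=[6,-24,54] → ·
    (9,5)@(19, 11): e=[2,-20,54] → ·
  covered (5 px):
    · · · · · · · · · · · ·
    · · · · · · · · · · · ·
    · · · · · · · · · · · ·
    · · · · · · · · · · · ·
    · · · · · # # # # # · ·
    · · · · · · · · · · · ·
T1:
  2·area = 124
  edge (18, 4)→(22, 10): d=(4,6) right/bottom  bias=-1
  edge (22, 10)→(0, 8): d=(-22,-2) top-left  bias=+0
  edge (0, 8)→(18, 4): d=(18,-4) top-left  bias=+0
    (7,2)@(15, 5): e=[22,96,6] → #
    (8,2)@(17, 5): e=[10,100,14] → #
    (9,2)@(19, 5): e=[-2,104,22] → ·
    (2,3)@(5, 7): e=[90,32,2] → #
    (3,3)@(7, 7): e=[78,36,10] → #
    (4,3)@(9, 7): e=[66,40,18] → #
    (5,3)@(11, 7): e=[54,44,26] → #
    (6,3)@(13, 7): e=[42,48,34] → #
    (9,3)@(19, 7): e=[6,60,58] → #
    (10,3)@(21, 7): e=[-6,64,66] → ·
    (2,4)@(5, 9): e=[98,-12,38] → ·
    (3,4)@(7, 9): e=[86,-8,46] → ·
    (5,4)@(11, 9): e=[62,0,62] → #  [on edge]
  covered (16 px):
    · · · · · · · · · · · ·
    · · · · · · · · · · · ·
    · · · · · · · # # · · ·
    · · # # # # # # # # · ·
    · · · · · # # # # # # ·
    · · · · · · · · · · · ·

Result: 21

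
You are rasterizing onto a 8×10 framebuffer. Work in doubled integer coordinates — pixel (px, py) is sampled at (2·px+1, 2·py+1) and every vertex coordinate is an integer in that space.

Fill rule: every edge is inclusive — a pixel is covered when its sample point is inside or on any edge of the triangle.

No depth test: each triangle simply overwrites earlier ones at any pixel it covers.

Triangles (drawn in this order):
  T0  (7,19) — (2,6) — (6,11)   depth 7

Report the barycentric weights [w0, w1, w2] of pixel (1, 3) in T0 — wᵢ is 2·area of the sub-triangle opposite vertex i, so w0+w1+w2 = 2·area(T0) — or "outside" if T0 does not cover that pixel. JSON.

T0:
  2·area = 27
  edge (7, 19)→(2, 6): d=(-5,-13) inclusive
  edge (2, 6)→(6, 11): d=(4,5) inclusive
  edge (6, 11)→(7, 19): d=(1,8) inclusive
    (2,1)@(5, 3): e=[54,-27,0] → ·  [on edge]
    (2,5)@(5, 11): e=[14,5,8] → █
    (3,5)@(7, 11): e=[40,-5,-8] → ·
    (2,6)@(5, 13): e=[4,13,10] → █
    (3,6)@(7, 13): e=[30,3,-6] → ·
    (2,7)@(5, 15): e=[-6,21,12] → ·
    (3,9)@(7, 19): e=[0,27,0] → █  [on edge]
    (4,9)@(9, 19): e=[26,17,-16] → ·
  covered (3 px):
    · · · · · · · ·
    · · · · · · · ·
    · · · · · · · ·
    · · · · · · · ·
    · · · · · · · ·
    · · █ · · · · ·
    · · █ · · · · ·
    · · · · · · · ·
    · · · · · · · ·
    · · · █ · · · ·

Result: "outside"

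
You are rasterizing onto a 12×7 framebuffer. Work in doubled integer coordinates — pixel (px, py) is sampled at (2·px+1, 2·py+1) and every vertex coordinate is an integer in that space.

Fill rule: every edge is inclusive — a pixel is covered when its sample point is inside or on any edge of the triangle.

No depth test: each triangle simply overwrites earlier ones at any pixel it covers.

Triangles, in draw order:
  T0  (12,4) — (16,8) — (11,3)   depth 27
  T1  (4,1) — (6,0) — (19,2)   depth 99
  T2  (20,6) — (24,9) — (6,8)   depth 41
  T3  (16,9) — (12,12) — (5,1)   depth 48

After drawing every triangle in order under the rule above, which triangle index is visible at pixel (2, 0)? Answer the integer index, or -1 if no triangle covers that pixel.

T0:
  degenerate (2·area = 0) — covers nothing
T1:
  2·area = 17
  edge (4, 1)→(6, 0): d=(2,-1) inclusive
  edge (6, 0)→(19, 2): d=(13,2) inclusive
  edge (19, 2)→(4, 1): d=(-15,-1) inclusive
    (2,0)@(5, 1): e=[1,15,1] → #
    (3,0)@(7, 1): e=[3,11,3] → #
    (4,0)@(9, 1): e=[5,7,5] → #
    (5,0)@(11, 1): e=[7,3,7] → #
    (6,0)@(13, 1): e=[9,-1,9] → ·
    (2,1)@(5, 3): e=[5,41,-29] → ·
    (3,1)@(7, 3): e=[7,37,-27] → ·
    (4,1)@(9, 3): e=[9,33,-25] → ·
    (5,1)@(11, 3): e=[11,29,-23] → ·
  covered (4 px):
    · · # # # # · · · · · ·
    · · · · · · · · · · · ·
    · · · · · · · · · · · ·
    · · · · · · · · · · · ·
    · · · · · · · · · · · ·
    · · · · · · · · · · · ·
    · · · · · · · · · · · ·
T2:
  2·area = 50
  edge (20, 6)→(24, 9): d=(4,3) inclusive
  edge (24, 9)→(6, 8): d=(-18,-1) inclusive
  edge (6, 8)→(20, 6): d=(14,-2) inclusive
    (6,3)@(13, 7): e=[25,25,0] → #  [on edge]
    (7,3)@(15, 7): e=[19,27,4] → #
    (8,3)@(17, 7): e=[13,29,8] → #
    (9,3)@(19, 7): e=[7,31,12] → #
    (10,3)@(21, 7): e=[1,33,16] → #
    (11,3)@(23, 7): e=[-5,35,20] → ·
    (6,4)@(13, 9): e=[33,-11,28] → ·
    (7,4)@(15, 9): e=[27,-9,32] → ·
    (8,4)@(17, 9): e=[21,-7,36] → ·
    (9,4)@(19, 9): e=[15,-5,40] → ·
    (10,4)@(21, 9): e=[9,-3,44] → ·
  covered (5 px):
    · · · · · · · · · · · ·
    · · · · · · · · · · · ·
    · · · · · · · · · · · ·
    · · · · · · # # # # # ·
    · · · · · · · · · · · ·
    · · · · · · · · · · · ·
    · · · · · · · · · · · ·
T3:
  2·area = 65
  edge (16, 9)→(12, 12): d=(-4,3) inclusive
  edge (12, 12)→(5, 1): d=(-7,-11) inclusive
  edge (5, 1)→(16, 9): d=(11,8) inclusive
    (2,0)@(5, 1): e=[65,0,0] → #  [on edge]
    (3,0)@(7, 1): e=[59,22,-16] → ·
    (2,1)@(5, 3): e=[57,-14,22] → ·
    (3,1)@(7, 3): e=[51,8,6] → #
    (4,1)@(9, 3): e=[45,30,-10] → ·
    (3,2)@(7, 5): e=[43,-6,28] → ·
    (4,2)@(9, 5): e=[37,16,12] → #
    (5,2)@(11, 5): e=[31,38,-4] → ·
    (4,3)@(9, 7): e=[29,2,34] → #
    (5,3)@(11, 7): e=[23,24,18] → #
    (6,3)@(13, 7): e=[17,46,2] → #
    (7,3)@(15, 7): e=[11,68,-14] → ·
  covered (10 px):
    · · # · · · · · · · · ·
    · · · # · · · · · · · ·
    · · · · # · · · · · · ·
    · · · · # # # · · · · ·
    · · · · · # # # · · · ·
    · · · · · · # · · · · ·
    · · · · · · · · · · · ·

Z-buffer (winner per pixel, '.' = empty):
  . . 3 1 1 1 . . . . . .
  . . . 3 . . . . . . . .
  . . . . 3 . . . . . . .
  . . . . 3 3 3 2 2 2 2 .
  . . . . . 3 3 3 . . . .
  . . . . . . 3 . . . . .
  . . . . . . . . . . . .

Answer: 3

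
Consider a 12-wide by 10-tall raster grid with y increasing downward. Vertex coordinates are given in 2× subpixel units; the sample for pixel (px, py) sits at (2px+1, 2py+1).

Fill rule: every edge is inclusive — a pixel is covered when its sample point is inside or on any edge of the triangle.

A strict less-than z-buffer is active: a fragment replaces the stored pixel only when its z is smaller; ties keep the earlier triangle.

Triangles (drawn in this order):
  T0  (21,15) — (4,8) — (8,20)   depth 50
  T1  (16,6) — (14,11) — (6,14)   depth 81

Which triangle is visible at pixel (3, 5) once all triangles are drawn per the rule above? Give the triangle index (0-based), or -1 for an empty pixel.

T0:
  2·area = 176  (B↔C swapped to make it positive)
  edge (21, 15)→(8, 20): d=(-13,5) inclusive
  edge (8, 20)→(4, 8): d=(-4,-12) inclusive
  edge (4, 8)→(21, 15): d=(17,7) inclusive
    (1,2)@(3, 5): e=[220,0,-44] → .  [on edge]
    (2,4)@(5, 9): e=[158,8,10] → X
    (3,4)@(7, 9): e=[148,32,-4] → .
    (2,5)@(5, 11): e=[132,0,44] → X  [on edge]
    (3,5)@(7, 11): e=[122,24,30] → X
    (4,5)@(9, 11): e=[112,48,16] → X
    (5,5)@(11, 11): e=[102,72,2] → X
    (6,5)@(13, 11): e=[92,96,-12] → .
    (2,6)@(5, 13): e=[106,-8,78] → .
    (3,6)@(7, 13): e=[96,16,64] → X
    (6,6)@(13, 13): e=[66,88,22] → X
    (7,6)@(15, 13): e=[56,112,8] → X
    (10,7)@(21, 15): e=[0,176,0] → X  [on edge]
    (3,8)@(7, 17): e=[44,0,132] → X  [on edge]
  covered (24 px):
    . . . . . . . . . . . .
    . . . . . . . . . . . .
    . . . . . . . . . . . .
    . . . . . . . . . . . .
    . . X . . . . . . . . .
    . . X X X X . . . . . .
    . . . X X X X X . . . .
    . . . X X X X X X X X .
    . . . X X X X X . . . .
    . . . . X . . . . . . .
T1:
  2·area = 34
  edge (16, 6)→(14, 11): d=(-2,5) inclusive
  edge (14, 11)→(6, 14): d=(-8,3) inclusive
  edge (6, 14)→(16, 6): d=(10,-8) inclusive
    (7,3)@(15, 7): e=[3,29,2] → X
    (8,3)@(17, 7): e=[-7,23,18] → .
    (6,4)@(13, 9): e=[9,19,6] → X
    (7,4)@(15, 9): e=[-1,13,22] → .
    (5,5)@(11, 11): e=[15,9,10] → X
    (7,5)@(15, 11): e=[-5,-3,42] → .
    (5,6)@(11, 13): e=[11,-7,30] → .
    (6,6)@(13, 13): e=[1,-13,46] → .
  covered (4 px):
    . . . . . . . . . . . .
    . . . . . . . . . . . .
    . . . . . . . . . . . .
    . . . . . . . X . . . .
    . . . . . . X . . . . .
    . . . . . X X . . . . .
    . . . . . . . . . . . .
    . . . . . . . . . . . .
    . . . . . . . . . . . .
    . . . . . . . . . . . .

Z-buffer (winner per pixel, '.' = empty):
  . . . . . . . . . . . .
  . . . . . . . . . . . .
  . . . . . . . . . . . .
  . . . . . . . 1 . . . .
  . . 0 . . . 1 . . . . .
  . . 0 0 0 0 1 . . . . .
  . . . 0 0 0 0 0 . . . .
  . . . 0 0 0 0 0 0 0 0 .
  . . . 0 0 0 0 0 . . . .
  . . . . 0 . . . . . . .

Final: 0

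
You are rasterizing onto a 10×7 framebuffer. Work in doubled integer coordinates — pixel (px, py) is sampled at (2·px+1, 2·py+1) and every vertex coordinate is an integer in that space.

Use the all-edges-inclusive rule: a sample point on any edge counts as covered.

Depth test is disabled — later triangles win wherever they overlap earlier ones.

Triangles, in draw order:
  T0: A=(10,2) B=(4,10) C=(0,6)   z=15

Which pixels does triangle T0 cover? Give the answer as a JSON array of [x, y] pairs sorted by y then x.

T0:
  2·area = 56
  edge (10, 2)→(4, 10): d=(-6,8) inclusive
  edge (4, 10)→(0, 6): d=(-4,-4) inclusive
  edge (0, 6)→(10, 2): d=(10,-4) inclusive
    (4,1)@(9, 3): e=[2,48,6] → █
    (5,1)@(11, 3): e=[-14,56,14] → ·
    (1,2)@(3, 5): e=[38,16,2] → █
    (2,2)@(5, 5): e=[22,24,10] → █
    (3,2)@(7, 5): e=[6,32,18] → █
    (4,2)@(9, 5): e=[-10,40,26] → ·
    (0,3)@(1, 7): e=[42,0,14] → █  [on edge]
    (3,3)@(7, 7): e=[-6,24,38] → ·
    (0,4)@(1, 9): e=[30,-8,34] → ·
    (1,4)@(3, 9): e=[14,0,42] → █  [on edge]
    (2,4)@(5, 9): e=[-2,8,50] → ·
    (1,5)@(3, 11): e=[2,-8,62] → ·
    (2,5)@(5, 11): e=[-14,0,70] → ·  [on edge]
    (3,6)@(7, 13): e=[-42,0,98] → ·  [on edge]
  covered (8 px):
    · · · · · · · · · ·
    · · · · █ · · · · ·
    · █ █ █ · · · · · ·
    █ █ █ · · · · · · ·
    · █ · · · · · · · ·
    · · · · · · · · · ·
    · · · · · · · · · ·

Result: [[4,1],[1,2],[2,2],[3,2],[0,3],[1,3],[2,3],[1,4]]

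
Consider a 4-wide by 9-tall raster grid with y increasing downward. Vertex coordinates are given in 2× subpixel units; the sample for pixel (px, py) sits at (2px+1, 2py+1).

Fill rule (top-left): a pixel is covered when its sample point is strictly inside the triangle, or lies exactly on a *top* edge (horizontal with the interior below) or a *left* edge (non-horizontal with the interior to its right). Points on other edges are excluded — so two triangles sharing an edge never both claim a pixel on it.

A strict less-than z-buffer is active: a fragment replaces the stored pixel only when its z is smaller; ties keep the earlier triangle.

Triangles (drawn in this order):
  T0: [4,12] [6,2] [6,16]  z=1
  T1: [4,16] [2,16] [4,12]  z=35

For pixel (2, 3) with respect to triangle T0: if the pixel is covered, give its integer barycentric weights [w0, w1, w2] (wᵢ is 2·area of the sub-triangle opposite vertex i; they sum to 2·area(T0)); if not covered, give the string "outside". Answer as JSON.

T0:
  2·area = 28
  edge (4, 12)→(6, 2): d=(2,-10) top-left  bias=+0
  edge (6, 2)→(6, 16): d=(0,14) right/bottom  bias=-1
  edge (6, 16)→(4, 12): d=(-2,-4) top-left  bias=+0
    (2,3)@(5, 7): e=[0,14,14] → █  [on edge]
    (3,3)@(7, 7): e=[20,-14,22] → ·
    (2,4)@(5, 9): e=[4,14,10] → █
    (3,4)@(7, 9): e=[24,-14,18] → ·
    (2,5)@(5, 11): e=[8,14,6] → █
    (3,5)@(7, 11): e=[28,-14,14] → ·
    (2,6)@(5, 13): e=[12,14,2] → █
    (3,6)@(7, 13): e=[32,-14,10] → ·
    (2,7)@(5, 15): e=[16,14,-2] → ·
    (1,8)@(3, 17): e=[0,42,-14] → ·  [on edge]
  covered (4 px):
    · · · ·
    · · · ·
    · · · ·
    · · █ ·
    · · █ ·
    · · █ ·
    · · █ ·
    · · · ·
    · · · ·
T1:
  2·area = 8
  edge (4, 16)→(2, 16): d=(-2,0) right/bottom  bias=-1
  edge (2, 16)→(4, 12): d=(2,-4) top-left  bias=+0
  edge (4, 12)→(4, 16): d=(0,4) right/bottom  bias=-1
    (1,7)@(3, 15): e=[2,2,4] → █
    (2,7)@(5, 15): e=[2,10,-4] → ·
    (1,8)@(3, 17): e=[-2,6,4] → ·
  covered (1 px):
    · · · ·
    · · · ·
    · · · ·
    · · · ·
    · · · ·
    · · · ·
    · · · ·
    · █ · ·
    · · · ·

Result: [14,14,0]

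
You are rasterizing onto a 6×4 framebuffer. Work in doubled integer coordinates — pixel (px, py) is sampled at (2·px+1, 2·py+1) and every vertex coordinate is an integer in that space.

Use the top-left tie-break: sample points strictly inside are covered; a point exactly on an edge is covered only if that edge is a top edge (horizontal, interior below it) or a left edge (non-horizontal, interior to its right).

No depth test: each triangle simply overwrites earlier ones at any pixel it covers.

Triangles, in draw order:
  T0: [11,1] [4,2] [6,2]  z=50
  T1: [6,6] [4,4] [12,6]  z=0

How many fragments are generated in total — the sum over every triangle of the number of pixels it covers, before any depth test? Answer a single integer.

T0:
  2·area = 2  (B↔C swapped to make it positive)
  edge (11, 1)→(6, 2): d=(-5,1) right/bottom  bias=-1
  edge (6, 2)→(4, 2): d=(-2,0) right/bottom  bias=-1
  edge (4, 2)→(11, 1): d=(7,-1) top-left  bias=+0
    (5,0)@(11, 1): e=[0,2,0] → ·  [on edge]
    (0,1)@(1, 3): e=[0,-2,4] → ·  [on edge]
  covered (0 px):
    · · · · · ·
    · · · · · ·
    · · · · · ·
    · · · · · ·
T1:
  2·area = 12
  edge (6, 6)→(4, 4): d=(-2,-2) top-left  bias=+0
  edge (4, 4)→(12, 6): d=(8,2) right/bottom  bias=-1
  edge (12, 6)→(6, 6): d=(-6,0) right/bottom  bias=-1
    (0,0)@(1, 1): e=[0,-18,30] → ·  [on edge]
    (1,1)@(3, 3): e=[0,-6,18] → ·  [on edge]
    (2,2)@(5, 5): e=[0,6,6] → #  [on edge]
    (3,2)@(7, 5): e=[4,2,6] → #
    (4,2)@(9, 5): e=[8,-2,6] → ·
    (2,3)@(5, 7): e=[-4,22,-6] → ·
    (3,3)@(7, 7): e=[0,18,-6] → ·  [on edge]
  covered (2 px):
    · · · · · ·
    · · · · · ·
    · · # # · ·
    · · · · · ·

Result: 2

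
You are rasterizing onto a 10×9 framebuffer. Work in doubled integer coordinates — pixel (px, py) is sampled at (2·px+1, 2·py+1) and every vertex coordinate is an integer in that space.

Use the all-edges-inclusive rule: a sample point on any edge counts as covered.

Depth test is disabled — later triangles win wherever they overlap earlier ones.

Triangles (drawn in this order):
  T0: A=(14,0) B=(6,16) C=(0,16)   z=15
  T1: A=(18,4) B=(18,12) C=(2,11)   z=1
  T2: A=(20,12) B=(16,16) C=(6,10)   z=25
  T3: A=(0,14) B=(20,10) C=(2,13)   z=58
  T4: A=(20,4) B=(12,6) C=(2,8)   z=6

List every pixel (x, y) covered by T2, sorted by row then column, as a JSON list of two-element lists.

T0:
  2·area = 96
  edge (14, 0)→(6, 16): d=(-8,16) inclusive
  edge (6, 16)→(0, 16): d=(-6,0) inclusive
  edge (0, 16)→(14, 0): d=(14,-16) inclusive
    (5,2)@(11, 5): e=[8,66,22] → #
    (6,2)@(13, 5): e=[-24,66,54] → ·
    (4,3)@(9, 7): e=[24,54,18] → #
    (5,3)@(11, 7): e=[-8,54,50] → ·
    (3,4)@(7, 9): e=[40,42,14] → #
    (5,4)@(11, 9): e=[-24,42,78] → ·
    (2,5)@(5, 11): e=[56,30,10] → #
    (4,5)@(9, 11): e=[-8,30,74] → ·
    (1,6)@(3, 13): e=[72,18,6] → #
    (4,6)@(9, 13): e=[-24,18,102] → ·
    (0,7)@(1, 15): e=[88,6,2] → #
    (3,7)@(7, 15): e=[-8,6,98] → ·
  covered (12 px):
    · · · · · · · · · ·
    · · · · · · · · · ·
    · · · · · # · · · ·
    · · · · # · · · · ·
    · · · # # · · · · ·
    · · # # · · · · · ·
    · # # # · · · · · ·
    # # # · · · · · · ·
    · · · · · · · · · ·
T1:
  2·area = 128
  edge (18, 4)→(18, 12): d=(0,8) inclusive
  edge (18, 12)→(2, 11): d=(-16,-1) inclusive
  edge (2, 11)→(18, 4): d=(16,-7) inclusive
    (8,2)@(17, 5): e=[8,111,9] → #
    (9,2)@(19, 5): e=[-8,113,23] → ·
    (6,3)@(13, 7): e=[40,75,13] → #
    (7,3)@(15, 7): e=[24,77,27] → #
    (9,3)@(19, 7): e=[-8,81,55] → ·
    (3,4)@(7, 9): e=[88,37,3] → #
    (4,4)@(9, 9): e=[72,39,17] → #
    (5,4)@(11, 9): e=[56,41,31] → #
    (9,4)@(19, 9): e=[-8,49,87] → ·
    (1,5)@(3, 11): e=[120,1,7] → #
    (2,5)@(5, 11): e=[104,3,21] → #
    (9,5)@(19, 11): e=[-8,17,119] → ·
  covered (18 px):
    · · · · · · · · · ·
    · · · · · · · · · ·
    · · · · · · · · # ·
    · · · · · · # # # ·
    · · · # # # # # # ·
    · # # # # # # # # ·
    · · · · · · · · · ·
    · · · · · · · · · ·
    · · · · · · · · · ·
T2:
  2·area = 64
  edge (20, 12)→(16, 16): d=(-4,4) inclusive
  edge (16, 16)→(6, 10): d=(-10,-6) inclusive
  edge (6, 10)→(20, 12): d=(14,2) inclusive
    (0,3)@(1, 7): e=[96,0,-32] → ·  [on edge]
    (4,5)@(9, 11): e=[48,8,8] → #
    (5,5)@(11, 11): e=[40,20,4] → #
    (6,5)@(13, 11): e=[32,32,0] → #  [on edge]
    (7,5)@(15, 11): e=[24,44,-4] → ·
    (4,6)@(9, 13): e=[40,-12,36] → ·
    (5,6)@(11, 13): e=[32,0,32] → #  [on edge]
    (7,6)@(15, 13): e=[16,24,24] → #
    (8,6)@(17, 13): e=[8,36,20] → #
    (9,6)@(19, 13): e=[0,48,16] → #  [on edge]
    (5,7)@(11, 15): e=[24,-20,60] → ·
    (6,7)@(13, 15): e=[16,-8,56] → ·
    (8,7)@(17, 15): e=[0,16,48] → #  [on edge]
    (7,8)@(15, 17): e=[0,-16,80] → ·  [on edge]
  covered (10 px):
    · · · · · · · · · ·
    · · · · · · · · · ·
    · · · · · · · · · ·
    · · · · · · · · · ·
    · · · · · · · · · ·
    · · · · # # # · · ·
    · · · · · # # # # #
    · · · · · · · # # ·
    · · · · · · · · · ·
T3:
  2·area = 12  (B↔C swapped to make it positive)
  edge (0, 14)→(2, 13): d=(2,-1) inclusive
  edge (2, 13)→(20, 10): d=(18,-3) inclusive
  edge (20, 10)→(0, 14): d=(-20,4) inclusive
    (7,5)@(15, 11): e=[9,3,0] → #  [on edge]
    (8,5)@(17, 11): e=[11,9,-8] → ·
    (1,6)@(3, 13): e=[1,3,8] → #
    (2,6)@(5, 13): e=[3,9,0] → #  [on edge]
    (3,6)@(7, 13): e=[5,15,-8] → ·
    (7,6)@(15, 13): e=[13,39,-40] → ·
    (1,7)@(3, 15): e=[5,39,-32] → ·
    (2,7)@(5, 15): e=[7,45,-40] → ·
  covered (3 px):
    · · · · · · · · · ·
    · · · · · · · · · ·
    · · · · · · · · · ·
    · · · · · · · · · ·
    · · · · · · · · · ·
    · · · · · · · # · ·
    · # # · · · · · · ·
    · · · · · · · · · ·
    · · · · · · · · · ·
T4:
  2·area = 4
  edge (20, 4)→(12, 6): d=(-8,2) inclusive
  edge (12, 6)→(2, 8): d=(-10,2) inclusive
  edge (2, 8)→(20, 4): d=(18,-4) inclusive
    (8,2)@(17, 5): e=[-2,0,6] → ·  [on edge]
    (3,3)@(7, 7): e=[2,0,2] → #  [on edge]
    (4,3)@(9, 7): e=[-2,-4,10] → ·
    (3,4)@(7, 9): e=[-14,-20,38] → ·
  covered (1 px):
    · · · · · · · · · ·
    · · · · · · · · · ·
    · · · · · · · · · ·
    · · · # · · · · · ·
    · · · · · · · · · ·
    · · · · · · · · · ·
    · · · · · · · · · ·
    · · · · · · · · · ·
    · · · · · · · · · ·

Answer: [[4,5],[5,5],[6,5],[5,6],[6,6],[7,6],[8,6],[9,6],[7,7],[8,7]]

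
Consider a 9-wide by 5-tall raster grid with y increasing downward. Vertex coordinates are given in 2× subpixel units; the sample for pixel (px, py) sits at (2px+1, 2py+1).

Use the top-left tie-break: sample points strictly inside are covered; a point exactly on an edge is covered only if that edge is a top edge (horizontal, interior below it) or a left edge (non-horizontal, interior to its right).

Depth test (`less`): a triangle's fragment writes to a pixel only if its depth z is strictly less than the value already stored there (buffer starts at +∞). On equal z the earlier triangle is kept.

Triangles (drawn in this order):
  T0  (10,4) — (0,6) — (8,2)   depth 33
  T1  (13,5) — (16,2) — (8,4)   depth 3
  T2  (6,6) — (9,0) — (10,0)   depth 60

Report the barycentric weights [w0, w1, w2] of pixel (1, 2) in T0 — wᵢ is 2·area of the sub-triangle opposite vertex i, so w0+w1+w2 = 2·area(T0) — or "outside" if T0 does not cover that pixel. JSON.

T0:
  2·area = 24
  edge (10, 4)→(0, 6): d=(-10,2) right/bottom  bias=-1
  edge (0, 6)→(8, 2): d=(8,-4) top-left  bias=+0
  edge (8, 2)→(10, 4): d=(2,2) right/bottom  bias=-1
    (3,0)@(7, 1): e=[36,-12,0] → .  [on edge]
    (3,1)@(7, 3): e=[16,4,4] → X
    (4,1)@(9, 3): e=[12,12,0] → .  [on edge]
    (7,1)@(15, 3): e=[0,36,-12] → .  [on edge]
    (1,2)@(3, 5): e=[4,4,16] → X
    (2,2)@(5, 5): e=[0,12,12] → .  [on edge]
    (3,2)@(7, 5): e=[-4,20,8] → .
    (5,2)@(11, 5): e=[-12,36,0] → .  [on edge]
    (1,3)@(3, 7): e=[-16,20,20] → .
    (6,3)@(13, 7): e=[-36,60,0] → .  [on edge]
    (7,4)@(15, 9): e=[-60,84,0] → .  [on edge]
  covered (2 px):
    . . . . . . . . .
    . . . X . . . . .
    . X . . . . . . .
    . . . . . . . . .
    . . . . . . . . .
T1:
  2·area = 18  (B↔C swapped to make it positive)
  edge (13, 5)→(8, 4): d=(-5,-1) top-left  bias=+0
  edge (8, 4)→(16, 2): d=(8,-2) top-left  bias=+0
  edge (16, 2)→(13, 5): d=(-3,3) right/bottom  bias=-1
    (8,0)@(17, 1): e=[24,-6,0] → .  [on edge]
    (1,1)@(3, 3): e=[0,-18,36] → .  [on edge]
    (6,1)@(13, 3): e=[10,2,6] → X
    (7,1)@(15, 3): e=[12,6,0] → .  [on edge]
    (6,2)@(13, 5): e=[0,18,0] → .  [on edge]
    (5,3)@(11, 7): e=[-12,30,0] → .  [on edge]
    (4,4)@(9, 9): e=[-24,42,0] → .  [on edge]
  covered (1 px):
    . . . . . . . . .
    . . . . . . X . .
    . . . . . . . . .
    . . . . . . . . .
    . . . . . . . . .
T2:
  2·area = 6
  edge (6, 6)→(9, 0): d=(3,-6) top-left  bias=+0
  edge (9, 0)→(10, 0): d=(1,0) top-left  bias=+0
  edge (10, 0)→(6, 6): d=(-4,6) right/bottom  bias=-1
    (4,0)@(9, 1): e=[3,1,2] → X
    (5,0)@(11, 1): e=[15,1,-10] → .
    (4,1)@(9, 3): e=[9,3,-6] → .
  covered (1 px):
    . . . . X . . . .
    . . . . . . . . .
    . . . . . . . . .
    . . . . . . . . .
    . . . . . . . . .

Answer: [4,16,4]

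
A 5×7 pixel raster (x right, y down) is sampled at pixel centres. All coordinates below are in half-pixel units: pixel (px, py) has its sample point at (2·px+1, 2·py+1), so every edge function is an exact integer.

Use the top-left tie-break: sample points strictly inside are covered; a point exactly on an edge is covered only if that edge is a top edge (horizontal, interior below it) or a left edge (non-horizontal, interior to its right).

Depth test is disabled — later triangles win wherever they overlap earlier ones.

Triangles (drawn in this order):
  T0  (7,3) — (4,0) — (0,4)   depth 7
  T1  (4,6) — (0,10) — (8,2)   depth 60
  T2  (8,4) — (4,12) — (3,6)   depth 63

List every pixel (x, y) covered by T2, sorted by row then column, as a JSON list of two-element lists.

T0:
  2·area = 24  (B↔C swapped to make it positive)
  edge (7, 3)→(0, 4): d=(-7,1) right/bottom  bias=-1
  edge (0, 4)→(4, 0): d=(4,-4) top-left  bias=+0
  edge (4, 0)→(7, 3): d=(3,3) right/bottom  bias=-1
    (1,0)@(3, 1): e=[18,0,6] → █  [on edge]
    (2,0)@(5, 1): e=[16,8,0] → ·  [on edge]
    (0,1)@(1, 3): e=[6,0,18] → █  [on edge]
    (2,1)@(5, 3): e=[2,16,6] → █
    (3,1)@(7, 3): e=[0,24,0] → ·  [on edge]
    (0,2)@(1, 5): e=[-8,8,24] → ·
    (1,2)@(3, 5): e=[-10,16,18] → ·
    (2,2)@(5, 5): e=[-12,24,12] → ·
    (4,2)@(9, 5): e=[-16,40,0] → ·  [on edge]
  covered (4 px):
    · █ · · ·
    █ █ █ · ·
    · · · · ·
    · · · · ·
    · · · · ·
    · · · · ·
    · · · · ·
T1:
  degenerate (2·area = 0) — covers nothing
T2:
  2·area = 32
  edge (8, 4)→(4, 12): d=(-4,8) right/bottom  bias=-1
  edge (4, 12)→(3, 6): d=(-1,-6) top-left  bias=+0
  edge (3, 6)→(8, 4): d=(5,-2) top-left  bias=+0
    (3,2)@(7, 5): e=[4,25,3] → █
    (4,2)@(9, 5): e=[-12,37,7] → ·
    (2,3)@(5, 7): e=[12,11,9] → █
    (3,3)@(7, 7): e=[-4,23,13] → ·
    (2,4)@(5, 9): e=[4,9,19] → █
    (3,4)@(7, 9): e=[-12,21,23] → ·
    (2,5)@(5, 11): e=[-4,7,29] → ·
  covered (3 px):
    · · · · ·
    · · · · ·
    · · · █ ·
    · · █ · ·
    · · █ · ·
    · · · · ·
    · · · · ·

Final: [[3,2],[2,3],[2,4]]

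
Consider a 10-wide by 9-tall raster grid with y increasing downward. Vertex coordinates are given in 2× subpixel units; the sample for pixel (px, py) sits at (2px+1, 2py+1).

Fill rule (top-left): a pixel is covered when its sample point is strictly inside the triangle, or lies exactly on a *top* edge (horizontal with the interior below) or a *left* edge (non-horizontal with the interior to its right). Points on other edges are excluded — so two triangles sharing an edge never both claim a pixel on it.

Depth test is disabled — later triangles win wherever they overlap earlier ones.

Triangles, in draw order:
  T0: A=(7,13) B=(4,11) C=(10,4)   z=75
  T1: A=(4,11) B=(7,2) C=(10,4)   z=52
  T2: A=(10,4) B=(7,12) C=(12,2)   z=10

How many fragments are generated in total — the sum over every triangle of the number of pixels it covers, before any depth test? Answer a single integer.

T0:
  2·area = 33
  edge (7, 13)→(4, 11): d=(-3,-2) top-left  bias=+0
  edge (4, 11)→(10, 4): d=(6,-7) top-left  bias=+0
  edge (10, 4)→(7, 13): d=(-3,9) right/bottom  bias=-1
    (5,0)@(11, 1): e=[44,-11,0] → ·  [on edge]
    (4,3)@(9, 7): e=[22,11,0] → ·  [on edge]
    (0,4)@(1, 9): e=[0,-33,66] → ·  [on edge]
    (3,4)@(7, 9): e=[12,9,12] → █
    (4,4)@(9, 9): e=[16,23,-6] → ·
    (2,5)@(5, 11): e=[2,7,24] → █
    (4,5)@(9, 11): e=[10,35,-12] → ·
    (2,6)@(5, 13): e=[-4,19,18] → ·
    (3,6)@(7, 13): e=[0,33,0] → ·  [on edge]
    (6,8)@(13, 17): e=[0,99,-66] → ·  [on edge]
  covered (3 px):
    · · · · · · · · · ·
    · · · · · · · · · ·
    · · · · · · · · · ·
    · · · · · · · · · ·
    · · · █ · · · · · ·
    · · █ █ · · · · · ·
    · · · · · · · · · ·
    · · · · · · · · · ·
    · · · · · · · · · ·
T1:
  2·area = 33
  edge (4, 11)→(7, 2): d=(3,-9) top-left  bias=+0
  edge (7, 2)→(10, 4): d=(3,2) right/bottom  bias=-1
  edge (10, 4)→(4, 11): d=(-6,7) right/bottom  bias=-1
    (3,1)@(7, 3): e=[3,3,27] → █
    (4,1)@(9, 3): e=[21,-1,13] → ·
    (3,2)@(7, 5): e=[9,9,15] → █
    (4,2)@(9, 5): e=[27,5,1] → █
    (5,2)@(11, 5): e=[45,1,-13] → ·
    (3,3)@(7, 7): e=[15,15,3] → █
    (4,3)@(9, 7): e=[33,11,-11] → ·
    (2,4)@(5, 9): e=[3,25,5] → █
    (3,4)@(7, 9): e=[21,21,-9] → ·
    (2,5)@(5, 11): e=[9,31,-7] → ·
  covered (5 px):
    · · · · · · · · · ·
    · · · █ · · · · · ·
    · · · █ █ · · · · ·
    · · · █ · · · · · ·
    · · █ · · · · · · ·
    · · · · · · · · · ·
    · · · · · · · · · ·
    · · · · · · · · · ·
    · · · · · · · · · ·
T2:
  2·area = 10  (B↔C swapped to make it positive)
  edge (10, 4)→(12, 2): d=(2,-2) top-left  bias=+0
  edge (12, 2)→(7, 12): d=(-5,10) right/bottom  bias=-1
  edge (7, 12)→(10, 4): d=(3,-8) top-left  bias=+0
    (6,0)@(13, 1): e=[0,-5,15] → ·  [on edge]
    (5,1)@(11, 3): e=[0,5,5] → █  [on edge]
    (6,1)@(13, 3): e=[4,-15,21] → ·
    (4,2)@(9, 5): e=[0,15,-5] → ·  [on edge]
    (5,2)@(11, 5): e=[4,-5,11] → ·
    (3,3)@(7, 7): e=[0,25,-15] → ·  [on edge]
    (4,3)@(9, 7): e=[4,5,1] → █
    (5,3)@(11, 7): e=[8,-15,17] → ·
    (2,4)@(5, 9): e=[0,35,-25] → ·  [on edge]
    (4,4)@(9, 9): e=[8,-5,7] → ·
    (1,5)@(3, 11): e=[0,45,-35] → ·  [on edge]
    (0,6)@(1, 13): e=[0,55,-45] → ·  [on edge]
  covered (2 px):
    · · · · · · · · · ·
    · · · · · █ · · · ·
    · · · · · · · · · ·
    · · · · █ · · · · ·
    · · · · · · · · · ·
    · · · · · · · · · ·
    · · · · · · · · · ·
    · · · · · · · · · ·
    · · · · · · · · · ·

Answer: 10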